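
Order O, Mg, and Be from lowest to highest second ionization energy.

Mg, Be, O

The second ionization energy removes an electron from the +1 ion. For each element: O⁺ still has 5 valence electrons; Mg⁺ still has 1 valence electron; Be⁺ still has 1 valence electron.
All are still removing valence electrons, so compare the +1 ions as you would atoms: IE_2 generally rises across a period (higher Z_eff) and falls down a group (larger shell), subject to the usual subshell exceptions.
Valence configurations: O⁺ [He]2s²2p³, Mg⁺ [Ne]3s¹, Be⁺ [He]2s¹.
Tabulated IE_2 (kJ/mol): O 3388, Mg 1451, Be 1757.
So the second ionization energies run Mg < Be < O.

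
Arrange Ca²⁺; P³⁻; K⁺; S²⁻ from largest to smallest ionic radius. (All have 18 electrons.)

P³⁻ > S²⁻ > K⁺ > Ca²⁺

All of these have 18 electrons, so size is governed by nuclear charge alone: the more protons, the stronger the pull on the same electron cloud, and the smaller the ion.
Nuclear charges: Ca²⁺ (Z=20), K⁺ (Z=19), S²⁻ (Z=16), P³⁻ (Z=15).
Largest to smallest: P³⁻ > S²⁻ > K⁺ > Ca²⁺.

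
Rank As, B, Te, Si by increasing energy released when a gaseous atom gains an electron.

B < As < Si < Te

B is in period 2, group 13; Si is in period 3, group 14; As is in period 4, group 15; Te is in period 5, group 16.
EA tends to increase across a period and decrease down a group, though the pattern is less regular than for IE or radius.
A diagonal step moves right (one effect) and down (the opposite effect) at once.
As > B: the two effects oppose for this pair; the across-period effect wins (78 vs 27 kJ/mol).
Si > As: period and group pull opposite ways; the down-group shift dominates (134 vs 78 kJ/mol).
Te > Si: the two effects oppose for this pair; the across-period effect wins (190 vs 134 kJ/mol).
Approximate values (kJ/mol): B 27, Si 134, As 78, Te 190.
So from lowest to highest: B < As < Si < Te.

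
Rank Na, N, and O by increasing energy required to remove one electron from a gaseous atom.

N is in period 2, group 15; O is in period 2, group 16; Na is in period 3, group 1.
Across a period the outer electron is held more tightly (higher IE₁); down a group it sits in a higher shell, more shielded, and comes off more easily.
Neither a single period nor a single group — weigh both effects.
O > Na: both effects reinforce here, so O is clearly the higher of the two.
N > O: this pair runs against the simple trend — see the exception note.
Note the exception: N has a higher first ionization energy than O, contrary to the simple trend — pairing an electron in O's 2p⁴ costs repulsion energy, so O ionizes more easily than half-filled N (2p³).
Tabulated first ionization energy (kJ/mol): N 1402, O 1314, Na 496.
So from lowest to highest: Na < O < N.

Na, O, N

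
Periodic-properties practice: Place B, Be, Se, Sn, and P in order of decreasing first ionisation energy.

Be is in period 2, group 2; B is in period 2, group 13; P is in period 3, group 15; Se is in period 4, group 16; Sn is in period 5, group 14.
Across a period the outer electron is held more tightly (higher IE₁); down a group it sits in a higher shell, more shielded, and comes off more easily.
Neither a single period nor a single group — weigh both effects.
B > Sn: period and group pull opposite ways; the down-group shift dominates (801 vs 709 kJ/mol).
Be > B: this pair runs against the simple trend — see the exception note.
Se > Be: the two effects oppose for this pair; the across-period effect wins (941 vs 900 kJ/mol).
P > Se: the two effects oppose for this pair; the down-group effect wins (1012 vs 941 kJ/mol).
Note the exception: Be has a higher first ionization energy than B, contrary to the simple trend — removing B's lone 2p electron is easier than breaking Be's filled 2s².
Approximate values (kJ/mol): Be 900, B 801, P 1012, Se 941, Sn 709.
So from highest to lowest: P > Se > Be > B > Sn.

P > Se > Be > B > Sn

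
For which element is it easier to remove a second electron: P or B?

P

IE_2 is the cost of taking one more electron from the +1 cation: P⁺ still has 4 valence electrons; B⁺ still has 2 valence electrons.
All are still removing valence electrons, so compare the +1 ions as you would atoms: IE_2 generally rises across a period (higher Z_eff) and falls down a group (larger shell), subject to the usual subshell exceptions.
Valence configurations: P⁺ [Ne]3s²3p², B⁺ [He]2s².
The numbers (kJ/mol): P 1907, B 2427.
So the second ionization energies run P < B.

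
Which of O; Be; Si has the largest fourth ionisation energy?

Be

Consider each +3 ion: O³⁺ still has 3 valence electrons; Be³⁺ is already 1 electron into the core; Si³⁺ still has 1 valence electron.
Core electrons are held far more tightly than valence electrons, so Be tops the IE_4 order.
Valence configurations: O³⁺ [He]2s²2p¹, Si³⁺ [Ne]3s¹.
Tabulated IE_4 (kJ/mol): O 7469, Be 21007, Si 4356.
So the fourth ionization energies run Si < O < Be.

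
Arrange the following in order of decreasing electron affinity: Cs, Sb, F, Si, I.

Atoms with high Z_eff and room in the valence shell (especially the halogens) have the most exothermic electron affinities.
Here both period and group differ, so the two effects have to be weighed against each other.
Sb > Cs: relative to Cs, both the across-period and down-group shifts push Sb's electron affinity up.
Si > Sb: period and group pull opposite ways; the down-group shift dominates (134 vs 103 kJ/mol).
I > Si: the two effects oppose for this pair; the across-period effect wins (295 vs 134 kJ/mol).
F > I: they share group 17; the group trend gives F the larger value.
Tabulated electron affinity (kJ/mol): F 328, Si 134, Sb 103, I 295, Cs 46.
So from highest to lowest: F > I > Si > Sb > Cs.

F > I > Si > Sb > Cs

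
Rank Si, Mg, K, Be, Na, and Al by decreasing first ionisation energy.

Be > Si > Mg > Al > Na > K

Be is in period 2, group 2; Na is in period 3, group 1; Mg is in period 3, group 2; Al is in period 3, group 13; Si is in period 3, group 14; K is in period 4, group 1.
Removing the outermost electron gets harder across a period and easier down a group.
These span different periods and groups, so the two trends combine.
Na > K: they share group 1; the group trend gives Na the larger value.
Al > Na: Al lies to the right of Na in period 3, so the across-period effect alone puts Al higher.
Mg > Al: this pair runs against the simple trend — see the exception note.
Si > Mg: Si lies to the right of Mg in period 3, so the across-period effect alone puts Si higher.
Be > Si: period and group pull opposite ways; the down-group shift dominates (900 vs 786 kJ/mol).
Note the exception: Mg has a higher first ionization energy than Al, contrary to the simple trend — Al's single 3p electron is easier to remove than one from Mg's filled 3s².
Tabulated first ionization energy (kJ/mol): Be 900, Na 496, Mg 738, Al 578, Si 786, K 419.
So from highest to lowest: Be > Si > Mg > Al > Na > K.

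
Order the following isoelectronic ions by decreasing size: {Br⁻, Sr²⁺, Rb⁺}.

Br⁻ > Rb⁺ > Sr²⁺

All of these have 36 electrons, so size is governed by nuclear charge alone: the more protons, the stronger the pull on the same electron cloud, and the smaller the ion.
Nuclear charges: Sr²⁺ (Z=38), Rb⁺ (Z=37), Br⁻ (Z=35).
Largest to smallest: Br⁻ > Rb⁺ > Sr²⁺.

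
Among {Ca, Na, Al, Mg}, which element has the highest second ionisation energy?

Consider each +1 ion: Ca⁺ still has 1 valence electron; Na⁺ is the bare [Ne] core; Al⁺ still has 2 valence electrons; Mg⁺ still has 1 valence electron.
Pulling an electron out of a noble-gas core costs far more than removing a remaining valence electron, so Na sits at the high end of IE_2.
Valence configurations: Ca⁺ [Ar]4s¹, Al⁺ [Ne]3s², Mg⁺ [Ne]3s¹.
The numbers (kJ/mol): Ca 1145, Na 4562, Al 1817, Mg 1451.
Overall IE_2 order: Ca < Mg < Al < Na.

Na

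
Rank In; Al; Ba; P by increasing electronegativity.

Ba, Al, In, P

Al is in period 3, group 13; P is in period 3, group 15; In is in period 5, group 13; Ba is in period 6, group 2.
Electronegativity increases across a period and decreases down a group, tracking effective nuclear charge and atomic size.
Here both period and group differ, so the two effects have to be weighed against each other.
Al > Ba: both effects reinforce here, so Al is clearly the higher of the two.
In > Al: this pair runs against the simple trend — see the exception note.
P > In: both effects reinforce here, so P is clearly the higher of the two.
Note the exception: In has a higher electronegativity than Al, contrary to the simple trend — poor shielding by filled d (and f) subshells raises the heavier element's effective nuclear charge more than the simple down-group trend predicts.
Tabulated electronegativity (Pauling): Al 1.61, P 2.19, In 1.78, Ba 0.89.
So from lowest to highest: Ba < Al < In < P.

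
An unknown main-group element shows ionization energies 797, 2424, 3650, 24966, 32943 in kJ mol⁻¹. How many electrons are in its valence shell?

Look for the largest jump between consecutive ionization energies: IE4/IE3 ≈ 6.8, far larger than any earlier ratio.
That jump marks the point where a core electron is being removed. So the atom has 3 valence electrons.

3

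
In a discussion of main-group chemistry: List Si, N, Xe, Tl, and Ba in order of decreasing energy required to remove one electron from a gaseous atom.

N is in period 2, group 15; Si is in period 3, group 14; Xe is in period 5, group 18; Ba is in period 6, group 2; Tl is in period 6, group 13.
First ionization energy rises across a period (greater Z_eff holds electrons more tightly) and falls down a group (valence electrons are farther from the nucleus).
Here both period and group differ, so the two effects have to be weighed against each other.
Tl > Ba: Tl lies to the right of Ba in period 6, so the across-period effect alone puts Tl higher.
Si > Tl: both effects reinforce here, so Si is clearly the higher of the two.
Xe > Si: period and group pull opposite ways; the across-period shift dominates (1170 vs 786 kJ/mol).
N > Xe: the two effects oppose for this pair; the down-group effect wins (1402 vs 1170 kJ/mol).
For reference (kJ/mol): N 1402, Si 786, Xe 1170, Ba 503, Tl 589.
So from highest to lowest: N > Xe > Si > Tl > Ba.

N, Xe, Si, Tl, Ba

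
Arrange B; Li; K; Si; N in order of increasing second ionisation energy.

Si < B < N < K < Li

The second ionization energy removes an electron from the +1 ion. For each element: B⁺ still has 2 valence electrons; Li⁺ is the bare [He] core; K⁺ is the bare [Ar] core; Si⁺ still has 3 valence electrons; N⁺ still has 4 valence electrons.
Breaking into a closed-shell core is much more expensive than removing a leftover valence electron — K and Li have the largest IE_2 here.
Valence configurations: B⁺ [He]2s², Si⁺ [Ne]3s²3p¹, N⁺ [He]2s²2p².
Approximate IE_2 values (kJ/mol): B 2427, Li 7298, K 3052, Si 1577, N 2856.
Putting it together, IE_2: Si < B < N < K < Li.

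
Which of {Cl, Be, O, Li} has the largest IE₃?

Be

IE_3 is the cost of taking one more electron from the +2 cation: Cl²⁺ still has 5 valence electrons; Be²⁺ is the bare [He] core; O²⁺ still has 4 valence electrons; Li²⁺ is already 1 electron into the core.
Pulling an electron out of a noble-gas core costs far more than removing a remaining valence electron, so Li and Be sit at the high end of IE_3.
Valence configurations: Cl²⁺ [Ne]3s²3p³, O²⁺ [He]2s²2p².
Tabulated IE_3 (kJ/mol): Cl 3822, Be 14849, O 5300, Li 11815.
So the third ionization energies run Cl < O < Li < Be.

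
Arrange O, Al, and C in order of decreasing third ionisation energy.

O, C, Al

IE_3 is the cost of taking one more electron from the +2 cation: O²⁺ still has 4 valence electrons; Al²⁺ still has 1 valence electron; C²⁺ still has 2 valence electrons.
All are still removing valence electrons, so compare the +2 ions as you would atoms: IE_3 generally rises across a period (higher Z_eff) and falls down a group (larger shell), subject to the usual subshell exceptions.
Valence configurations: O²⁺ [He]2s²2p², Al²⁺ [Ne]3s¹, C²⁺ [He]2s².
Approximate IE_3 values (kJ/mol): O 5300, Al 2745, C 4620.
Hence IE_3: Al < C < O.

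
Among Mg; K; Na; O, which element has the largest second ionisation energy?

Na

IE_2 is the cost of taking one more electron from the +1 cation: Mg⁺ still has 1 valence electron; K⁺ is the bare [Ar] core; Na⁺ is the bare [Ne] core; O⁺ still has 5 valence electrons.
Usually core removal costs more than valence removal, but here the competition is close: a tightly held n=2 valence electron can cost more to remove than an n=3 core electron, so the actual values have to decide it.
Valence configurations: Mg⁺ [Ne]3s¹, O⁺ [He]2s²2p³.
Approximate IE_2 values (kJ/mol): Mg 1451, K 3052, Na 4562, O 3388.
Putting it together, IE_2: Mg < K < O < Na.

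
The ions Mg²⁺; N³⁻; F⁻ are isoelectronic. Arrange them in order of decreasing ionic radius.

All of these have 10 electrons, so size is governed by nuclear charge alone: the more protons, the stronger the pull on the same electron cloud, and the smaller the ion.
Nuclear charges: Mg²⁺ (Z=12), F⁻ (Z=9), N³⁻ (Z=7).
Largest to smallest: N³⁻ > F⁻ > Mg²⁺.

N³⁻ > F⁻ > Mg²⁺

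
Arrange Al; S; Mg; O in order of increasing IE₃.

After 2 electrons have been removed, what remains? Al²⁺ still has 1 valence electron; S²⁺ still has 4 valence electrons; Mg²⁺ is the bare [Ne] core; O²⁺ still has 4 valence electrons.
Pulling an electron out of a noble-gas core costs far more than removing a remaining valence electron, so Mg sits at the high end of IE_3.
Valence configurations: Al²⁺ [Ne]3s¹, S²⁺ [Ne]3s²3p², O²⁺ [He]2s²2p².
Tabulated IE_3 (kJ/mol): Al 2745, S 3357, Mg 7733, O 5300.
So the third ionization energies run Al < S < O < Mg.

Al < S < O < Mg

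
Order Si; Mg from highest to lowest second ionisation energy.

Si > Mg

IE_2 is the cost of taking one more electron from the +1 cation: Si⁺ still has 3 valence electrons; Mg⁺ still has 1 valence electron.
All are still removing valence electrons, so compare the +1 ions as you would atoms: IE_2 generally rises across a period (higher Z_eff) and falls down a group (larger shell), subject to the usual subshell exceptions.
Valence configurations: Si⁺ [Ne]3s²3p¹, Mg⁺ [Ne]3s¹.
The numbers (kJ/mol): Si 1577, Mg 1451.
Hence IE_2: Mg < Si.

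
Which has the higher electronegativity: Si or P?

Si is in period 3, group 14; P is in period 3, group 15.
EN rises left→right (higher Z_eff, smaller atoms) and falls top→bottom (larger, more shielded atoms).
All lie in period 3, so electronegativity increases left to right.
So P has the higher electronegativity (P > Si).

P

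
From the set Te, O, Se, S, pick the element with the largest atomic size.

Te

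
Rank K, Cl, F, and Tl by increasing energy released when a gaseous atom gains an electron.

Atoms with high Z_eff and room in the valence shell (especially the halogens) have the most exothermic electron affinities.
Neither a single period nor a single group — weigh both effects.
K > Tl: period and group pull opposite ways; the down-group shift dominates (48 vs 19 kJ/mol).
F > K: both effects reinforce here, so F is clearly the higher of the two.
Cl > F: this pair runs against the simple trend — see the exception note.
Note the exception: Cl has a higher electron affinity than F, contrary to the simple trend — F's small 2p subshell makes the incoming electron feel strong e⁻–e⁻ repulsion, so Cl actually releases more energy on gaining an electron.
Approximate values (kJ/mol): F 328, Cl 349, K 48, Tl 19.
So from lowest to highest: Tl < K < F < Cl.

Tl < K < F < Cl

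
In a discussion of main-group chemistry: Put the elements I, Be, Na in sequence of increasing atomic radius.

Be < I < Na

Be is in period 2, group 2; Na is in period 3, group 1; I is in period 5, group 17.
Atomic radius shrinks across a period as nuclear charge pulls the same shell inward, and grows down a group as new shells are added.
These span different periods and groups, so the two trends combine.
I > Be: the two effects oppose for this pair; the down-group effect wins (133 vs 102 pm).
Na > I: the two effects oppose for this pair; the across-period effect wins (155 vs 133 pm).
Tabulated atomic radius (pm): Be 102, Na 155, I 133.
So from smallest to largest: Be < I < Na.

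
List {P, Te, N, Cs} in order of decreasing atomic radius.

Cs > Te > P > N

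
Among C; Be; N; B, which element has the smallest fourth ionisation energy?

C

After 3 electrons have been removed, what remains? C³⁺ still has 1 valence electron; Be³⁺ is already 1 electron into the core; N³⁺ still has 2 valence electrons; B³⁺ is the bare [He] core.
Core electrons are held far more tightly than valence electrons, so Be and B top the IE_4 order.
Valence configurations: C³⁺ [He]2s¹, N³⁺ [He]2s².
The numbers (kJ/mol): C 6223, Be 21007, N 7475, B 25026.
Hence IE_4: C < N < Be < B.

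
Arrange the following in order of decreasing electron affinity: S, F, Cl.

Cl > F > S

F is in period 2, group 17; S is in period 3, group 16; Cl is in period 3, group 17.
Atoms with high Z_eff and room in the valence shell (especially the halogens) have the most exothermic electron affinities.
Neither a single period nor a single group — weigh both effects.
F > S: both effects reinforce here, so F is clearly the higher of the two.
Cl > F: this pair runs against the simple trend — see the exception note.
Note the exception: Cl has a higher electron affinity than F, contrary to the simple trend — F's small 2p subshell makes the incoming electron feel strong e⁻–e⁻ repulsion, so Cl actually releases more energy on gaining an electron.
Approximate values (kJ/mol): F 328, S 200, Cl 349.
So from highest to lowest: Cl > F > S.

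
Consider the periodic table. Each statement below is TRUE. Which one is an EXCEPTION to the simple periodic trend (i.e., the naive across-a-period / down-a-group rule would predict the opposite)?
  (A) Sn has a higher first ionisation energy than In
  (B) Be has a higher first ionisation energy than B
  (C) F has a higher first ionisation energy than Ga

(B)

The general trend: first ionisation energy increases across a period and decreases down a group.
(A) Sn (period 5, group 14) vs In (period 5, group 13): the stated order agrees with the simple trend.
(B) Be (period 2, group 2) vs B (period 2, group 13): the stated order contradicts the simple trend.
(C) F (period 2, group 17) vs Ga (period 4, group 13): the stated order agrees with the simple trend.
The exception is (B): removing B's lone 2p electron is easier than breaking Be's filled 2s².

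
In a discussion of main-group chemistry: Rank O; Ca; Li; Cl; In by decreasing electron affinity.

Cl > O > Li > In > Ca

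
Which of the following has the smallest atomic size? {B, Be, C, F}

F

Be is in period 2, group 2; B is in period 2, group 13; C is in period 2, group 14; F is in period 2, group 17.
Radius decreases left→right (rising Z_eff, same n) and increases top→bottom (higher n).
All lie in period 2, so atomic radius increases right to left.
The smallest atomic size among these belongs to F.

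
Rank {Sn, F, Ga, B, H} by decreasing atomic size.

Sn > Ga > B > F > H

H is in period 1, group 1; B is in period 2, group 13; F is in period 2, group 17; Ga is in period 4, group 13; Sn is in period 5, group 14.
Across a period the added protons contract the valence shell; down a group each new principal shell makes the atom larger.
These span different periods and groups, so the two trends combine.
F > H: the two effects oppose for this pair; the down-group effect wins (64 vs 32 pm).
B > F: B lies to the left of F in period 2, so the across-period effect alone puts B larger.
Ga > B: they share group 13; the group trend gives Ga the larger value.
Sn > Ga: period and group pull opposite ways; the down-group shift dominates (140 vs 124 pm).
Tabulated atomic radius (pm): H 32, B 85, F 64, Ga 124, Sn 140.
So from largest to smallest: Sn > Ga > B > F > H.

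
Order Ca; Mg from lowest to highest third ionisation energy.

Ca, Mg

After 2 electrons have been removed, what remains? Ca²⁺ is the bare [Ar] core; Mg²⁺ is the bare [Ne] core.
All of these are removing an electron from a noble-gas core or deeper; the smaller core (lower principal quantum number) is held far more tightly, and within a period the higher nuclear charge binds the same core more tightly.
The numbers (kJ/mol): Ca 4912, Mg 7733.
Hence IE_3: Ca < Mg.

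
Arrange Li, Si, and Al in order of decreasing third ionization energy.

IE_3 is the cost of taking one more electron from the +2 cation: Li²⁺ is already 1 electron into the core; Si²⁺ still has 2 valence electrons; Al²⁺ still has 1 valence electron.
Core electrons are held far more tightly than valence electrons, so Li tops the IE_3 order.
Valence configurations: Si²⁺ [Ne]3s², Al²⁺ [Ne]3s¹.
The numbers (kJ/mol): Li 11815, Si 3232, Al 2745.
Putting it together, IE_3: Al < Si < Li.

Li, Si, Al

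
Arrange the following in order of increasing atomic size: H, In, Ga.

H, Ga, In

H is in period 1, group 1; Ga is in period 4, group 13; In is in period 5, group 13.
Across a period the added protons contract the valence shell; down a group each new principal shell makes the atom larger.
Neither a single period nor a single group — weigh both effects.
Ga > H: period and group pull opposite ways; the down-group shift dominates (124 vs 32 pm).
In > Ga: In sits below Ga in group 13, so the down-group effect alone puts In larger.
Approximate values (pm): H 32, Ga 124, In 142.
So from smallest to largest: H < Ga < In.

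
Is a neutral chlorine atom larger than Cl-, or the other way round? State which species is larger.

Forming Cl- adds 1 electron to Cl. More electron–electron repulsion in the same shell, with unchanged nuclear charge, lets the cloud expand.
An anion is larger than its parent atom: Cl- > Cl.

Cl-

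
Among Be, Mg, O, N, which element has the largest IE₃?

Be

IE_3 is the cost of taking one more electron from the +2 cation: Be²⁺ is the bare [He] core; Mg²⁺ is the bare [Ne] core; O²⁺ still has 4 valence electrons; N²⁺ still has 3 valence electrons.
Pulling an electron out of a noble-gas core costs far more than removing a remaining valence electron, so Mg and Be sit at the high end of IE_3.
Valence configurations: O²⁺ [He]2s²2p², N²⁺ [He]2s²2p¹.
Tabulated IE_3 (kJ/mol): Be 14849, Mg 7733, O 5300, N 4578.
Hence IE_3: N < O < Mg < Be.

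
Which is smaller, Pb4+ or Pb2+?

Both ions have Z = 82 protons, but Pb4+ has lost more electrons, so its remaining electrons feel a larger effective nuclear charge per electron and are pulled in more tightly.
Higher positive charge → smaller ion, so Pb2+ > Pb4+.

Pb4+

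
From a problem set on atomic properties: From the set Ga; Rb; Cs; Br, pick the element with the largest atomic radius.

Cs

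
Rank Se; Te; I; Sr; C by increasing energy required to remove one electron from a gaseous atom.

C is in period 2, group 14; Se is in period 4, group 16; Sr is in period 5, group 2; Te is in period 5, group 16; I is in period 5, group 17.
First ionization energy rises across a period (greater Z_eff holds electrons more tightly) and falls down a group (valence electrons are farther from the nucleus).
Here both period and group differ, so the two effects have to be weighed against each other.
Te > Sr: both are in period 5; the period trend gives Te the larger value.
Se > Te: they share group 16; the group trend gives Se the larger value.
I > Se: period and group pull opposite ways; the across-period shift dominates (1008 vs 941 kJ/mol).
C > I: the two effects oppose for this pair; the down-group effect wins (1086 vs 1008 kJ/mol).
Tabulated first ionization energy (kJ/mol): C 1086, Se 941, Sr 550, Te 869, I 1008.
So from lowest to highest: Sr < Te < Se < I < C.

Sr < Te < Se < I < C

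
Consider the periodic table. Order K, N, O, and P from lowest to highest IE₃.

P, K, N, O

The third ionization energy removes an electron from the +2 ion. For each element: K²⁺ is already 1 electron into the core; N²⁺ still has 3 valence electrons; O²⁺ still has 4 valence electrons; P²⁺ still has 3 valence electrons.
Usually core removal costs more than valence removal, but here the competition is close: a tightly held n=2 valence electron can cost more to remove than an n=3 core electron, so the actual values have to decide it.
Valence configurations: N²⁺ [He]2s²2p¹, O²⁺ [He]2s²2p², P²⁺ [Ne]3s²3p¹.
Tabulated IE_3 (kJ/mol): K 4420, N 4578, O 5300, P 2914.
Hence IE_3: P < K < N < O.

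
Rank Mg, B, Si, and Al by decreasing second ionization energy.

B > Al > Si > Mg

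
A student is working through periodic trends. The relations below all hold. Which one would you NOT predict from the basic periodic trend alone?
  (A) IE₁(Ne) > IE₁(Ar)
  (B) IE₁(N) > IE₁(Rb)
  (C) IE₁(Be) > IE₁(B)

The general trend: IE₁ increases across a period and decreases down a group.
(A) Ne (period 2, group 18) vs Ar (period 3, group 18): the stated order agrees with the simple trend.
(B) N (period 2, group 15) vs Rb (period 5, group 1): the stated order agrees with the simple trend.
(C) Be (period 2, group 2) vs B (period 2, group 13): the stated order contradicts the simple trend.
The exception is (C): removing B's lone 2p electron is easier than breaking Be's filled 2s².

(C)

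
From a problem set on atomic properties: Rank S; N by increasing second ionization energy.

S < N

After 1 electron has been removed, what remains? S⁺ still has 5 valence electrons; N⁺ still has 4 valence electrons.
All are still removing valence electrons, so compare the +1 ions as you would atoms: IE_2 generally rises across a period (higher Z_eff) and falls down a group (larger shell), subject to the usual subshell exceptions.
Valence configurations: S⁺ [Ne]3s²3p³, N⁺ [He]2s²2p².
Tabulated IE_2 (kJ/mol): S 2252, N 2856.
So the second ionization energies run S < N.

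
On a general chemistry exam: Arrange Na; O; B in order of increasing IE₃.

B, O, Na

The third ionization energy removes an electron from the +2 ion. For each element: Na²⁺ is already 1 electron into the core; O²⁺ still has 4 valence electrons; B²⁺ still has 1 valence electron.
Breaking into a closed-shell core is much more expensive than removing a leftover valence electron — Na has the largest IE_3 here.
Valence configurations: O²⁺ [He]2s²2p², B²⁺ [He]2s¹.
Approximate IE_3 values (kJ/mol): Na 6910, O 5300, B 3660.
Hence IE_3: B < O < Na.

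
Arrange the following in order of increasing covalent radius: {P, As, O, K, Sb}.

O is in period 2, group 16; P is in period 3, group 15; K is in period 4, group 1; As is in period 4, group 15; Sb is in period 5, group 15.
Moving right in a period, electrons are added to the same shell under a stronger nuclear pull, so atoms get smaller; moving down, a new shell is opened and atoms get larger.
Neither a single period nor a single group — weigh both effects.
P > O: both effects reinforce here, so P is clearly the larger of the two.
As > P: As sits below P in group 15, so the down-group effect alone puts As larger.
Sb > As: they share group 15; the group trend gives Sb the larger value.
K > Sb: the two effects oppose for this pair; the across-period effect wins (196 vs 140 pm).
For reference (pm): O 63, P 111, K 196, As 121, Sb 140.
So from smallest to largest: O < P < As < Sb < K.

O < P < As < Sb < K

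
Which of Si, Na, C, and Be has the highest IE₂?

The second ionization energy removes an electron from the +1 ion. For each element: Si⁺ still has 3 valence electrons; Na⁺ is the bare [Ne] core; C⁺ still has 3 valence electrons; Be⁺ still has 1 valence electron.
Breaking into a closed-shell core is much more expensive than removing a leftover valence electron — Na has the largest IE_2 here.
Valence configurations: Si⁺ [Ne]3s²3p¹, C⁺ [He]2s²2p¹, Be⁺ [He]2s¹.
The numbers (kJ/mol): Si 1577, Na 4562, C 2353, Be 1757.
Hence IE_2: Si < Be < C < Na.

Na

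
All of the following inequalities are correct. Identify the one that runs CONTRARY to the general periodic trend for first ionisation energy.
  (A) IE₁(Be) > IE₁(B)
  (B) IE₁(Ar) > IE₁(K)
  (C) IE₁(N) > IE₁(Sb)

The general trend: first ionisation energy increases across a period and decreases down a group.
(A) Be (period 2, group 2) vs B (period 2, group 13): the stated order contradicts the simple trend.
(B) Ar (period 3, group 18) vs K (period 4, group 1): the stated order agrees with the simple trend.
(C) N (period 2, group 15) vs Sb (period 5, group 15): the stated order agrees with the simple trend.
The exception is (A): removing B's lone 2p electron is easier than breaking Be's filled 2s².

(A)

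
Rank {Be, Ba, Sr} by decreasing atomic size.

Be is in period 2, group 2; Sr is in period 5, group 2; Ba is in period 6, group 2.
Across a period the added protons contract the valence shell; down a group each new principal shell makes the atom larger.
All are in group 2, so atomic radius increases down the group.
So from largest to smallest: Ba > Sr > Be.

Ba > Sr > Be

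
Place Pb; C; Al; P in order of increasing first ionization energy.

Across a period the outer electron is held more tightly (higher IE₁); down a group it sits in a higher shell, more shielded, and comes off more easily.
These span different periods and groups, so the two trends combine.
Pb > Al: the two effects oppose for this pair; the across-period effect wins (716 vs 578 kJ/mol).
P > Pb: relative to Pb, both the across-period and down-group shifts push P's first ionization energy up.
C > P: the two effects oppose for this pair; the down-group effect wins (1086 vs 1012 kJ/mol).
Approximate values (kJ/mol): C 1086, Al 578, P 1012, Pb 716.
So from lowest to highest: Al < Pb < P < C.

Al, Pb, P, C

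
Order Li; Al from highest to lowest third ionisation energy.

Li, Al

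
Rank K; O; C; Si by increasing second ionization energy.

Consider each +1 ion: K⁺ is the bare [Ar] core; O⁺ still has 5 valence electrons; C⁺ still has 3 valence electrons; Si⁺ still has 3 valence electrons.
Usually core removal costs more than valence removal, but here the competition is close: a tightly held n=2 valence electron can cost more to remove than an n=3 core electron, so the actual values have to decide it.
Valence configurations: O⁺ [He]2s²2p³, C⁺ [He]2s²2p¹, Si⁺ [Ne]3s²3p¹.
The numbers (kJ/mol): K 3052, O 3388, C 2353, Si 1577.
Putting it together, IE_2: Si < C < K < O.

Si, C, K, O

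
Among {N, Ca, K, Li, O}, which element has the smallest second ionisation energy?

The second ionization energy removes an electron from the +1 ion. For each element: N⁺ still has 4 valence electrons; Ca⁺ still has 1 valence electron; K⁺ is the bare [Ar] core; Li⁺ is the bare [He] core; O⁺ still has 5 valence electrons.
Usually core removal costs more than valence removal, but here the competition is close: a tightly held n=2 valence electron can cost more to remove than an n=3 core electron, so the actual values have to decide it.
Valence configurations: N⁺ [He]2s²2p², Ca⁺ [Ar]4s¹, O⁺ [He]2s²2p³.
Approximate IE_2 values (kJ/mol): N 2856, Ca 1145, K 3052, Li 7298, O 3388.
So the second ionization energies run Ca < N < K < O < Li.

Ca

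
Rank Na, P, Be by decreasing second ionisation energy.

Na > P > Be

After 1 electron has been removed, what remains? Na⁺ is the bare [Ne] core; P⁺ still has 4 valence electrons; Be⁺ still has 1 valence electron.
Core electrons are held far more tightly than valence electrons, so Na tops the IE_2 order.
Valence configurations: P⁺ [Ne]3s²3p², Be⁺ [He]2s¹.
Approximate IE_2 values (kJ/mol): Na 4562, P 1907, Be 1757.
So the second ionization energies run Be < P < Na.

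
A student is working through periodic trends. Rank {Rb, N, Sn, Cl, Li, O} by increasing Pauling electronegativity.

Rb < Li < Sn < N < Cl < O

Li is in period 2, group 1; N is in period 2, group 15; O is in period 2, group 16; Cl is in period 3, group 17; Rb is in period 5, group 1; Sn is in period 5, group 14.
Electronegativity increases across a period and decreases down a group, tracking effective nuclear charge and atomic size.
Here both period and group differ, so the two effects have to be weighed against each other.
Li > Rb: Li sits above Rb in group 1, so the down-group effect alone puts Li higher.
Sn > Li: period and group pull opposite ways; the across-period shift dominates (1.96 vs 0.98).
N > Sn: both effects reinforce here, so N is clearly the higher of the two.
Cl > N: the two effects oppose for this pair; the across-period effect wins (3.16 vs 3.04).
O > Cl: period and group pull opposite ways; the down-group shift dominates (3.44 vs 3.16).
Approximate values (Pauling): Li 0.98, N 3.04, O 3.44, Cl 3.16, Rb 0.82, Sn 1.96.
So from lowest to highest: Rb < Li < Sn < N < Cl < O.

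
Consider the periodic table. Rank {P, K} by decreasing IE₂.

The second ionization energy removes an electron from the +1 ion. For each element: P⁺ still has 4 valence electrons; K⁺ is the bare [Ar] core.
Breaking into a closed-shell core is much more expensive than removing a leftover valence electron — K has the largest IE_2 here.
The numbers (kJ/mol): P 1907, K 3052.
So the second ionization energies run P < K.

K, P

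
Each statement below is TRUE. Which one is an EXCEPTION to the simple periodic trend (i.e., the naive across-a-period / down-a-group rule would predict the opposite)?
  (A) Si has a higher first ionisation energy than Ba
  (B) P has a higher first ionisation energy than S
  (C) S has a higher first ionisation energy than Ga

The general trend: first ionisation energy increases across a period and decreases down a group.
(A) Si (period 3, group 14) vs Ba (period 6, group 2): the stated order agrees with the simple trend.
(B) P (period 3, group 15) vs S (period 3, group 16): the stated order contradicts the simple trend.
(C) S (period 3, group 16) vs Ga (period 4, group 13): the stated order agrees with the simple trend.
The exception is (B): S (3p⁴) ionizes more easily than half-filled P (3p³) because the paired 3p electron in S is pushed out by e⁻–e⁻ repulsion.

(B)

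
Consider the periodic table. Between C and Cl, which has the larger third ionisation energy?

After 2 electrons have been removed, what remains? C²⁺ still has 2 valence electrons; Cl²⁺ still has 5 valence electrons.
All are still removing valence electrons, so compare the +2 ions as you would atoms: IE_3 generally rises across a period (higher Z_eff) and falls down a group (larger shell), subject to the usual subshell exceptions.
Valence configurations: C²⁺ [He]2s², Cl²⁺ [Ne]3s²3p³.
Approximate IE_3 values (kJ/mol): C 4620, Cl 3822.
Overall IE_3 order: Cl < C.

C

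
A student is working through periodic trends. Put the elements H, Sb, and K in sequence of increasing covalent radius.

H, Sb, K

H is in period 1, group 1; K is in period 4, group 1; Sb is in period 5, group 15.
Radius decreases left→right (rising Z_eff, same n) and increases top→bottom (higher n).
Here both period and group differ, so the two effects have to be weighed against each other.
Sb > H: period and group pull opposite ways; the down-group shift dominates (140 vs 32 pm).
K > Sb: the two effects oppose for this pair; the across-period effect wins (196 vs 140 pm).
For reference (pm): H 32, K 196, Sb 140.
So from smallest to largest: H < Sb < K.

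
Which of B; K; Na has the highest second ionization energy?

Consider each +1 ion: B⁺ still has 2 valence electrons; K⁺ is the bare [Ar] core; Na⁺ is the bare [Ne] core.
Core electrons are held far more tightly than valence electrons, so K and Na top the IE_2 order.
Approximate IE_2 values (kJ/mol): B 2427, K 3052, Na 4562.
Overall IE_2 order: B < K < Na.

Na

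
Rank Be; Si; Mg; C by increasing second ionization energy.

Mg < Si < Be < C

Consider each +1 ion: Be⁺ still has 1 valence electron; Si⁺ still has 3 valence electrons; Mg⁺ still has 1 valence electron; C⁺ still has 3 valence electrons.
All are still removing valence electrons, so compare the +1 ions as you would atoms: IE_2 generally rises across a period (higher Z_eff) and falls down a group (larger shell), subject to the usual subshell exceptions.
Valence configurations: Be⁺ [He]2s¹, Si⁺ [Ne]3s²3p¹, Mg⁺ [Ne]3s¹, C⁺ [He]2s²2p¹.
Tabulated IE_2 (kJ/mol): Be 1757, Si 1577, Mg 1451, C 2353.
So the second ionization energies run Mg < Si < Be < C.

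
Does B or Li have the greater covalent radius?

Li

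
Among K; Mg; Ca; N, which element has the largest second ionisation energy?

Consider each +1 ion: K⁺ is the bare [Ar] core; Mg⁺ still has 1 valence electron; Ca⁺ still has 1 valence electron; N⁺ still has 4 valence electrons.
Breaking into a closed-shell core is much more expensive than removing a leftover valence electron — K has the largest IE_2 here.
Valence configurations: Mg⁺ [Ne]3s¹, Ca⁺ [Ar]4s¹, N⁺ [He]2s²2p².
The numbers (kJ/mol): K 3052, Mg 1451, Ca 1145, N 2856.
Overall IE_2 order: Ca < Mg < N < K.

K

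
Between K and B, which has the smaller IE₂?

The second ionization energy removes an electron from the +1 ion. For each element: K⁺ is the bare [Ar] core; B⁺ still has 2 valence electrons.
Pulling an electron out of a noble-gas core costs far more than removing a remaining valence electron, so K sits at the high end of IE_2.
Approximate IE_2 values (kJ/mol): K 3052, B 2427.
Hence IE_2: B < K.

B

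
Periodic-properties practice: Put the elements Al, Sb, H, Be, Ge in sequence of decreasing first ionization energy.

H > Be > Sb > Ge > Al

First ionization energy rises across a period (greater Z_eff holds electrons more tightly) and falls down a group (valence electrons are farther from the nucleus).
These sit on a diagonal, where the across-period and down-group effects partly cancel.
Ge > Al: the two effects oppose for this pair; the across-period effect wins (762 vs 578 kJ/mol).
Sb > Ge: period and group pull opposite ways; the across-period shift dominates (831 vs 762 kJ/mol).
Be > Sb: the two effects oppose for this pair; the down-group effect wins (900 vs 831 kJ/mol).
H > Be: period and group pull opposite ways; the down-group shift dominates (1312 vs 900 kJ/mol).
Approximate values (kJ/mol): H 1312, Be 900, Al 578, Ge 762, Sb 831.
So from highest to lowest: H > Be > Sb > Ge > Al.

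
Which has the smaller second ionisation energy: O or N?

N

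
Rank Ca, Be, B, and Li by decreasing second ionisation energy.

The second ionization energy removes an electron from the +1 ion. For each element: Ca⁺ still has 1 valence electron; Be⁺ still has 1 valence electron; B⁺ still has 2 valence electrons; Li⁺ is the bare [He] core.
Breaking into a closed-shell core is much more expensive than removing a leftover valence electron — Li has the largest IE_2 here.
Valence configurations: Ca⁺ [Ar]4s¹, Be⁺ [He]2s¹, B⁺ [He]2s².
The numbers (kJ/mol): Ca 1145, Be 1757, B 2427, Li 7298.
Putting it together, IE_2: Ca < Be < B < Li.

Li > B > Be > Ca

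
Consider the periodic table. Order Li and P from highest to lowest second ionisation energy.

IE_2 is the cost of taking one more electron from the +1 cation: Li⁺ is the bare [He] core; P⁺ still has 4 valence electrons.
Core electrons are held far more tightly than valence electrons, so Li tops the IE_2 order.
The numbers (kJ/mol): Li 7298, P 1907.
Overall IE_2 order: P < Li.

Li > P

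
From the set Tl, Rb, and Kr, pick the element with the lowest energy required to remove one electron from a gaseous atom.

Rb

Kr is in period 4, group 18; Rb is in period 5, group 1; Tl is in period 6, group 13.
IE₁ increases left→right with effective nuclear charge and decreases top→bottom as the valence shell moves farther out.
These span different periods and groups, so the two trends combine.
Tl > Rb: the two effects oppose for this pair; the across-period effect wins (589 vs 403 kJ/mol).
Kr > Tl: relative to Tl, both the across-period and down-group shifts push Kr's first ionization energy up.
Approximate values (kJ/mol): Kr 1351, Rb 403, Tl 589.
The lowest energy required to remove one electron from a gaseous atom among these belongs to Rb.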